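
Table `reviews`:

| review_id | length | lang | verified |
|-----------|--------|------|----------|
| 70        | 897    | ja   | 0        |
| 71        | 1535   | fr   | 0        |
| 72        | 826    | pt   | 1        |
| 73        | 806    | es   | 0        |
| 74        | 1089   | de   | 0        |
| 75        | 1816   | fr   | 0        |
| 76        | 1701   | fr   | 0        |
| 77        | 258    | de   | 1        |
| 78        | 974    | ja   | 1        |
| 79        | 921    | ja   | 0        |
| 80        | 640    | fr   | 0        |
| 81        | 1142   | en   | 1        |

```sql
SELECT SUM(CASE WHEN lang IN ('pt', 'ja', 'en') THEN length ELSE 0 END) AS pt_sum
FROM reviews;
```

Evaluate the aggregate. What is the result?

4760

review_id=70: ✓ → 897
review_id=71: ✗
review_id=72: ✓ → 826
review_id=73: ✗
review_id=74: ✗
review_id=75: ✗
review_id=76: ✗
review_id=77: ✗
review_id=78: ✓ → 974
review_id=79: ✓ → 921
review_id=80: ✗
review_id=81: ✓ → 1142
pt_sum = 897 + 826 + 974 + 921 + 1142 = 4760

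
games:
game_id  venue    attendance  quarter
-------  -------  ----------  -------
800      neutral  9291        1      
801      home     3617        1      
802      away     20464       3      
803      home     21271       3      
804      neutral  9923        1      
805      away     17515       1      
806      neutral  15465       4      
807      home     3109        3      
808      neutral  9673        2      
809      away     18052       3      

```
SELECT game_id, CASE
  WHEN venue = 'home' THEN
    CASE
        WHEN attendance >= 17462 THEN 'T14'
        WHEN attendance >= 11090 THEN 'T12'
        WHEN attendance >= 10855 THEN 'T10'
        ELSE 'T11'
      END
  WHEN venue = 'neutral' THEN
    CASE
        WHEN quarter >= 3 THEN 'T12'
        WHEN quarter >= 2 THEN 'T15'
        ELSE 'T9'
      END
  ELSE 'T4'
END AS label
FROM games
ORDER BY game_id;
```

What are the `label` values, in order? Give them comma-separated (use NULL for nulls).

game_id=800: venue='neutral' → inner[ELSE] → T9
game_id=801: venue='home' → inner[ELSE] → T11
game_id=802: venue='away' → outer ELSE → T4
game_id=803: venue='home' → inner[attendance >= 17462] → T14
game_id=804: venue='neutral' → inner[ELSE] → T9
game_id=805: venue='away' → outer ELSE → T4
game_id=806: venue='neutral' → inner[quarter >= 3] → T12
game_id=807: venue='home' → inner[ELSE] → T11
game_id=808: venue='neutral' → inner[quarter >= 2] → T15
game_id=809: venue='away' → outer ELSE → T4

T9, T11, T4, T14, T9, T4, T12, T11, T15, T4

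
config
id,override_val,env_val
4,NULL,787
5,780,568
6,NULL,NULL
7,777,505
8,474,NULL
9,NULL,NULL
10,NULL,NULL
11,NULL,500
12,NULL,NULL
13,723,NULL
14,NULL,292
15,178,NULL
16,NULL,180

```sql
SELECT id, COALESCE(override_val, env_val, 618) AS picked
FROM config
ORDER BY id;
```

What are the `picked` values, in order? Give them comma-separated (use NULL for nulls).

id=4: override_val=NULL, env_val=787 → 787
id=5: override_val=780 → 780
id=6: override_val=NULL, env_val=NULL, → literal 618 → 618
id=7: override_val=777 → 777
id=8: override_val=474 → 474
id=9: override_val=NULL, env_val=NULL, → literal 618 → 618
id=10: override_val=NULL, env_val=NULL, → literal 618 → 618
id=11: override_val=NULL, env_val=500 → 500
id=12: override_val=NULL, env_val=NULL, → literal 618 → 618
id=13: override_val=723 → 723
id=14: override_val=NULL, env_val=292 → 292
id=15: override_val=178 → 178
id=16: override_val=NULL, env_val=180 → 180

787, 780, 618, 777, 474, 618, 618, 500, 618, 723, 292, 178, 180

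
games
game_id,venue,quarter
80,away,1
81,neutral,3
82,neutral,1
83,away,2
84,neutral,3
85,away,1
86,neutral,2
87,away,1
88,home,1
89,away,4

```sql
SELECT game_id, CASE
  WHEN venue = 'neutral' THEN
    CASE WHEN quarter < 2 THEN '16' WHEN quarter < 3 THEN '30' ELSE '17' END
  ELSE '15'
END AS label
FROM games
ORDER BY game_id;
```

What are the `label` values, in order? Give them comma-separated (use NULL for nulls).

game_id=80: venue='away' → outer ELSE → 15
game_id=81: venue='neutral' → inner[ELSE] → 17
game_id=82: venue='neutral' → inner[quarter < 2] → 16
game_id=83: venue='away' → outer ELSE → 15
game_id=84: venue='neutral' → inner[ELSE] → 17
game_id=85: venue='away' → outer ELSE → 15
game_id=86: venue='neutral' → inner[quarter < 3] → 30
game_id=87: venue='away' → outer ELSE → 15
game_id=88: venue='home' → outer ELSE → 15
game_id=89: venue='away' → outer ELSE → 15

15, 17, 16, 15, 17, 15, 30, 15, 15, 15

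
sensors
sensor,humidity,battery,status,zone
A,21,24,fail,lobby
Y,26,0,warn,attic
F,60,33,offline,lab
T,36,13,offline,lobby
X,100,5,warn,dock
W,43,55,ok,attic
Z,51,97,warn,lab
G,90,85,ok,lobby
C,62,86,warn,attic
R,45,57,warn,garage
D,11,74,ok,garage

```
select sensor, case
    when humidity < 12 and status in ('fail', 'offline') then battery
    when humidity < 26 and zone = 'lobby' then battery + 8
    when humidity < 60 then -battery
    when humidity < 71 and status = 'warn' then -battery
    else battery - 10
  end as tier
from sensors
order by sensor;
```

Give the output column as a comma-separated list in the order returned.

sensor=A: humidity < 26 and zone = 'lobby' → 32
sensor=C: humidity < 71 and status = 'warn' → -86
sensor=D: humidity < 60 → -74
sensor=F: ELSE → 23
sensor=G: ELSE → 75
sensor=R: humidity < 60 → -57
sensor=T: humidity < 60 → -13
sensor=W: humidity < 60 → -55
sensor=X: ELSE → -5
sensor=Y: humidity < 60 → 0
sensor=Z: humidity < 60 → -97

32, -86, -74, 23, 75, -57, -13, -55, -5, 0, -97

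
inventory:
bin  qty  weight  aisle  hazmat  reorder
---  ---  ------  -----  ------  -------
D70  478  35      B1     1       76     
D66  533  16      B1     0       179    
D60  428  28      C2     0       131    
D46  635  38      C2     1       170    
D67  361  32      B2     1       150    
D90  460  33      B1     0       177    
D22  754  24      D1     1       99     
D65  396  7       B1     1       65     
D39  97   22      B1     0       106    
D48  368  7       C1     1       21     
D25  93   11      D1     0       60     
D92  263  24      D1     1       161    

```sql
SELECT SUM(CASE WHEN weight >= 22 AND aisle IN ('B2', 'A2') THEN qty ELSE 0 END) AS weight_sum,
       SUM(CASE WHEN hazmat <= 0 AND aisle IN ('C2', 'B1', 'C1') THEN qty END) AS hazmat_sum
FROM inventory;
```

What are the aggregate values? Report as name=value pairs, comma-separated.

[weight_sum: weight >= 22 AND aisle IN ('B2', 'A2')]
bin=D70: ✗
bin=D66: ✗
bin=D60: ✗
bin=D46: ✗
bin=D67: ✓ → 361
bin=D90: ✗
bin=D22: ✗
bin=D65: ✗
bin=D39: ✗
bin=D48: ✗
bin=D25: ✗
bin=D92: ✗
weight_sum = 361
—
[hazmat_sum: hazmat <= 0 AND aisle IN ('C2', 'B1', 'C1')]
bin=D70: ✗
bin=D66: ✓ → 533
bin=D60: ✓ → 428
bin=D46: ✗
bin=D67: ✗
bin=D90: ✓ → 460
bin=D22: ✗
bin=D65: ✗
bin=D39: ✓ → 97
bin=D48: ✗
bin=D25: ✗
bin=D92: ✗
hazmat_sum = 533 + 428 + 460 + 97 = 1518

weight_sum=361, hazmat_sum=1518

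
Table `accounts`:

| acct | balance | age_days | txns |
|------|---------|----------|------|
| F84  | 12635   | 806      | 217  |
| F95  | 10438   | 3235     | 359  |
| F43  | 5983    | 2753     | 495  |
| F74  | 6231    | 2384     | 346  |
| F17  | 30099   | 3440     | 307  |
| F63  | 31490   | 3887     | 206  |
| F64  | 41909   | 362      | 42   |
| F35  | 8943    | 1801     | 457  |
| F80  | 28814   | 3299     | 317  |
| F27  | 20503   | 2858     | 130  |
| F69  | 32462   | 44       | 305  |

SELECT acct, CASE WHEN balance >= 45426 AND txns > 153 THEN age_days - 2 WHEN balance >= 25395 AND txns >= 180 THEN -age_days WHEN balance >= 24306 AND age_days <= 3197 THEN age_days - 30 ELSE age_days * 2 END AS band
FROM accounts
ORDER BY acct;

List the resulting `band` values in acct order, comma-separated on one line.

-3440, 5716, 3602, 5506, -3887, 332, -44, 4768, -3299, 1612, 6470

acct=F17: balance >= 25395 AND txns >= 180 → -3440
acct=F27: ELSE → 5716
acct=F35: ELSE → 3602
acct=F43: ELSE → 5506
acct=F63: balance >= 25395 AND txns >= 180 → -3887
acct=F64: balance >= 24306 AND age_days <= 3197 → 332
acct=F69: balance >= 25395 AND txns >= 180 → -44
acct=F74: ELSE → 4768
acct=F80: balance >= 25395 AND txns >= 180 → -3299
acct=F84: ELSE → 1612
acct=F95: ELSE → 6470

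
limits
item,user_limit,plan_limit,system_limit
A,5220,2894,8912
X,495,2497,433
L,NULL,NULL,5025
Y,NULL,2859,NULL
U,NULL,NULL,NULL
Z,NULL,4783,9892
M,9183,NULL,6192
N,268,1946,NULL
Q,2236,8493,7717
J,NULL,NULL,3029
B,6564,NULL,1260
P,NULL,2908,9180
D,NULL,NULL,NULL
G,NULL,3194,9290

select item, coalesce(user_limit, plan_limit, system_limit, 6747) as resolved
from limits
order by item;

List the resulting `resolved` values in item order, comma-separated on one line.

item=A: user_limit=5220 → 5220
item=B: user_limit=6564 → 6564
item=D: user_limit=NULL, plan_limit=NULL, system_limit=NULL, → literal 6747 → 6747
item=G: user_limit=NULL, plan_limit=3194 → 3194
item=J: user_limit=NULL, plan_limit=NULL, system_limit=3029 → 3029
item=L: user_limit=NULL, plan_limit=NULL, system_limit=5025 → 5025
item=M: user_limit=9183 → 9183
item=N: user_limit=268 → 268
item=P: user_limit=NULL, plan_limit=2908 → 2908
item=Q: user_limit=2236 → 2236
item=U: user_limit=NULL, plan_limit=NULL, system_limit=NULL, → literal 6747 → 6747
item=X: user_limit=495 → 495
item=Y: user_limit=NULL, plan_limit=2859 → 2859
item=Z: user_limit=NULL, plan_limit=4783 → 4783

5220, 6564, 6747, 3194, 3029, 5025, 9183, 268, 2908, 2236, 6747, 495, 2859, 4783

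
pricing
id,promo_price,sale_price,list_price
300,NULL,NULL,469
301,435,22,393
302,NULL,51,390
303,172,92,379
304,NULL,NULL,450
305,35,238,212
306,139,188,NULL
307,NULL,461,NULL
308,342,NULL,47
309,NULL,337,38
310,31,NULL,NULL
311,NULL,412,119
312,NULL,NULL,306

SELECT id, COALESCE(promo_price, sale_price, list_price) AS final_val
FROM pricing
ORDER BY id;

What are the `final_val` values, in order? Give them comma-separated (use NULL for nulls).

469, 435, 51, 172, 450, 35, 139, 461, 342, 337, 31, 412, 306

id=300: promo_price=NULL, sale_price=NULL, list_price=469 → 469
id=301: promo_price=435 → 435
id=302: promo_price=NULL, sale_price=51 → 51
id=303: promo_price=172 → 172
id=304: promo_price=NULL, sale_price=NULL, list_price=450 → 450
id=305: promo_price=35 → 35
id=306: promo_price=139 → 139
id=307: promo_price=NULL, sale_price=461 → 461
id=308: promo_price=342 → 342
id=309: promo_price=NULL, sale_price=337 → 337
id=310: promo_price=31 → 31
id=311: promo_price=NULL, sale_price=412 → 412
id=312: promo_price=NULL, sale_price=NULL, list_price=306 → 306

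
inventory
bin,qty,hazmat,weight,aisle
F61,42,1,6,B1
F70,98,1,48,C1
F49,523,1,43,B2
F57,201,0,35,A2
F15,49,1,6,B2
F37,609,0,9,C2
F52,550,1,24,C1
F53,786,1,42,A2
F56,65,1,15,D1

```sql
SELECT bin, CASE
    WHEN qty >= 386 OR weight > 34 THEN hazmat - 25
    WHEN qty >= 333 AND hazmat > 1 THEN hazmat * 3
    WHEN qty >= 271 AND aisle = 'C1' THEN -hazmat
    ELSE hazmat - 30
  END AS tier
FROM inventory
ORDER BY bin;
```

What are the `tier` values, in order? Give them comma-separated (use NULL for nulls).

bin=F15: ELSE → -29
bin=F37: qty >= 386 OR weight > 34 → -25
bin=F49: qty >= 386 OR weight > 34 → -24
bin=F52: qty >= 386 OR weight > 34 → -24
bin=F53: qty >= 386 OR weight > 34 → -24
bin=F56: ELSE → -29
bin=F57: qty >= 386 OR weight > 34 → -25
bin=F61: ELSE → -29
bin=F70: qty >= 386 OR weight > 34 → -24

-29, -25, -24, -24, -24, -29, -25, -29, -24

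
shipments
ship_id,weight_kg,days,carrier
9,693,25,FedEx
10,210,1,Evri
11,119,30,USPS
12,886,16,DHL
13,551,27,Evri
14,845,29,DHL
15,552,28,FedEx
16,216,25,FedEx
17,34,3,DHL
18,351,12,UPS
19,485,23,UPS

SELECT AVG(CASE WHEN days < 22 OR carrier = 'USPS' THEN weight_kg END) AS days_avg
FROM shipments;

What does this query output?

320

ship_id=9: ✗
ship_id=10: ✓ → 210
ship_id=11: ✓ → 119
ship_id=12: ✓ → 886
ship_id=13: ✗
ship_id=14: ✗
ship_id=15: ✗
ship_id=16: ✗
ship_id=17: ✓ → 34
ship_id=18: ✓ → 351
ship_id=19: ✗
days_avg = (210 + 119 + 886 + 34 + 351) / 5 = 320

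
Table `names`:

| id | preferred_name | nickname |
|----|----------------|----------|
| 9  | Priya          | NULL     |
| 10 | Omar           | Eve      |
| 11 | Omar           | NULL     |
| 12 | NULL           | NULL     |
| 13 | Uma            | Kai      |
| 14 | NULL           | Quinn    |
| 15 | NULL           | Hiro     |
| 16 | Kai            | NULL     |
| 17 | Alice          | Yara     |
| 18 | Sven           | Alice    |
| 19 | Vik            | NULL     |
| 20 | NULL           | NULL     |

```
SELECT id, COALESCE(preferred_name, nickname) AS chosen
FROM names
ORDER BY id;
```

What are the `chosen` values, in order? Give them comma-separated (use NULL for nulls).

Priya, Omar, Omar, NULL, Uma, Quinn, Hiro, Kai, Alice, Sven, Vik, NULL

id=9: preferred_name=Priya → Priya
id=10: preferred_name=Omar → Omar
id=11: preferred_name=Omar → Omar
id=12: preferred_name=NULL, nickname=NULL (all NULL) → NULL
id=13: preferred_name=Uma → Uma
id=14: preferred_name=NULL, nickname=Quinn → Quinn
id=15: preferred_name=NULL, nickname=Hiro → Hiro
id=16: preferred_name=Kai → Kai
id=17: preferred_name=Alice → Alice
id=18: preferred_name=Sven → Sven
id=19: preferred_name=Vik → Vik
id=20: preferred_name=NULL, nickname=NULL (all NULL) → NULL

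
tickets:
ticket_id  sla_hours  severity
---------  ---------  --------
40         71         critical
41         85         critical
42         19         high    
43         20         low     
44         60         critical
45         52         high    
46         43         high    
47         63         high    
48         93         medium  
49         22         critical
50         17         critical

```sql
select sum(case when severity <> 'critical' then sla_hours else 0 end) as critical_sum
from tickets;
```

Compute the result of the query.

ticket_id=40: ✗
ticket_id=41: ✗
ticket_id=42: ✓ → 19
ticket_id=43: ✓ → 20
ticket_id=44: ✗
ticket_id=45: ✓ → 52
ticket_id=46: ✓ → 43
ticket_id=47: ✓ → 63
ticket_id=48: ✓ → 93
ticket_id=49: ✗
ticket_id=50: ✗
critical_sum = 19 + 20 + 52 + 43 + 63 + 93 = 290

290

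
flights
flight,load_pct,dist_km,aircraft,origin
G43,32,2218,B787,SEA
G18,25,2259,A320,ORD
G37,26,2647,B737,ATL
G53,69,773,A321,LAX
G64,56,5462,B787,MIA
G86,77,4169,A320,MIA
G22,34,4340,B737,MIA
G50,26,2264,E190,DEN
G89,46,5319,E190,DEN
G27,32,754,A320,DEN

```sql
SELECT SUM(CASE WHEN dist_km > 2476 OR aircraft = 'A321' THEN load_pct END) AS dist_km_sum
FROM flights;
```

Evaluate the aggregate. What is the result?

flight=G43: ✗
flight=G18: ✗
flight=G37: ✓ → 26
flight=G53: ✓ → 69
flight=G64: ✓ → 56
flight=G86: ✓ → 77
flight=G22: ✓ → 34
flight=G50: ✗
flight=G89: ✓ → 46
flight=G27: ✗
dist_km_sum = 26 + 69 + 56 + 77 + 34 + 46 = 308

308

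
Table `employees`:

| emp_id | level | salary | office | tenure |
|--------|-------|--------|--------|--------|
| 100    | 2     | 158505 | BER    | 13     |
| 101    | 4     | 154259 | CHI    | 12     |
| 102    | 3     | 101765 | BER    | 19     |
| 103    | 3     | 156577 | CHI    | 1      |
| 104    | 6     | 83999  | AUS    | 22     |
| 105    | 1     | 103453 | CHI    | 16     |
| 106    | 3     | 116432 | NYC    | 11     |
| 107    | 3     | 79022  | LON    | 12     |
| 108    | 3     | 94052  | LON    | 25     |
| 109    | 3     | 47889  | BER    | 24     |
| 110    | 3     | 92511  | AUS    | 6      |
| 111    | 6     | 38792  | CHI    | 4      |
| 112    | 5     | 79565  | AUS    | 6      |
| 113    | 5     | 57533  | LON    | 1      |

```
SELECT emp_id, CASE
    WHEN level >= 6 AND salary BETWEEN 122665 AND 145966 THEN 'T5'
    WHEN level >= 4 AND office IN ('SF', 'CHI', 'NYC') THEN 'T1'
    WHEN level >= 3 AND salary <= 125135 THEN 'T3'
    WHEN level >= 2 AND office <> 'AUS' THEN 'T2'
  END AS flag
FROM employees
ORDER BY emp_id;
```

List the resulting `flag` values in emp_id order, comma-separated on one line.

emp_id=100: level >= 2 AND office <> 'AUS' → T2
emp_id=101: level >= 4 AND office IN ('SF', 'CHI', 'NYC') → T1
emp_id=102: level >= 3 AND salary <= 125135 → T3
emp_id=103: level >= 2 AND office <> 'AUS' → T2
emp_id=104: level >= 3 AND salary <= 125135 → T3
emp_id=105: (no match → NULL) → NULL
emp_id=106: level >= 3 AND salary <= 125135 → T3
emp_id=107: level >= 3 AND salary <= 125135 → T3
emp_id=108: level >= 3 AND salary <= 125135 → T3
emp_id=109: level >= 3 AND salary <= 125135 → T3
emp_id=110: level >= 3 AND salary <= 125135 → T3
emp_id=111: level >= 4 AND office IN ('SF', 'CHI', 'NYC') → T1
emp_id=112: level >= 3 AND salary <= 125135 → T3
emp_id=113: level >= 3 AND salary <= 125135 → T3

T2, T1, T3, T2, T3, NULL, T3, T3, T3, T3, T3, T1, T3, T3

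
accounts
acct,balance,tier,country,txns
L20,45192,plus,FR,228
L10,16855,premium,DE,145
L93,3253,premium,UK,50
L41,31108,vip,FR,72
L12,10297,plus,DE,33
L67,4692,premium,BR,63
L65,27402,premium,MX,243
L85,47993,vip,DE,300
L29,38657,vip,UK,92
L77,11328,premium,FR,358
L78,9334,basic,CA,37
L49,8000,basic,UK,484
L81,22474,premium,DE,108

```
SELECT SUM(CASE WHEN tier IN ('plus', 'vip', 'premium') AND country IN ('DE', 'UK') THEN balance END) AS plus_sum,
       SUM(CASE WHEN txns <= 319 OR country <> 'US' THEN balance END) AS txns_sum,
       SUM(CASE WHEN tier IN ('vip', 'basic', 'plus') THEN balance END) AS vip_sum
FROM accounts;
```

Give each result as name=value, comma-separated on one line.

plus_sum=139529, txns_sum=276585, vip_sum=190581

[plus_sum: tier IN ('plus', 'vip', 'premium') AND country IN ('DE', 'UK')]
acct=L20: ✗
acct=L10: ✓ → 16855
acct=L93: ✓ → 3253
acct=L41: ✗
acct=L12: ✓ → 10297
acct=L67: ✗
acct=L65: ✗
acct=L85: ✓ → 47993
acct=L29: ✓ → 38657
acct=L77: ✗
acct=L78: ✗
acct=L49: ✗
acct=L81: ✓ → 22474
plus_sum = 16855 + 3253 + 10297 + 47993 + 38657 + 22474 = 139529
—
[txns_sum: txns <= 319 OR country <> 'US']
acct=L20: ✓ → 45192
acct=L10: ✓ → 16855
acct=L93: ✓ → 3253
acct=L41: ✓ → 31108
acct=L12: ✓ → 10297
acct=L67: ✓ → 4692
acct=L65: ✓ → 27402
acct=L85: ✓ → 47993
acct=L29: ✓ → 38657
acct=L77: ✓ → 11328
acct=L78: ✓ → 9334
acct=L49: ✓ → 8000
acct=L81: ✓ → 22474
txns_sum = 45192 + 16855 + 3253 + 31108 + 10297 + 4692 + 27402 + 47993 + 38657 + 11328 + 9334 + 8000 + 22474 = 276585
—
[vip_sum: tier IN ('vip', 'basic', 'plus')]
acct=L20: ✓ → 45192
acct=L10: ✗
acct=L93: ✗
acct=L41: ✓ → 31108
acct=L12: ✓ → 10297
acct=L67: ✗
acct=L65: ✗
acct=L85: ✓ → 47993
acct=L29: ✓ → 38657
acct=L77: ✗
acct=L78: ✓ → 9334
acct=L49: ✓ → 8000
acct=L81: ✗
vip_sum = 45192 + 31108 + 10297 + 47993 + 38657 + 9334 + 8000 = 190581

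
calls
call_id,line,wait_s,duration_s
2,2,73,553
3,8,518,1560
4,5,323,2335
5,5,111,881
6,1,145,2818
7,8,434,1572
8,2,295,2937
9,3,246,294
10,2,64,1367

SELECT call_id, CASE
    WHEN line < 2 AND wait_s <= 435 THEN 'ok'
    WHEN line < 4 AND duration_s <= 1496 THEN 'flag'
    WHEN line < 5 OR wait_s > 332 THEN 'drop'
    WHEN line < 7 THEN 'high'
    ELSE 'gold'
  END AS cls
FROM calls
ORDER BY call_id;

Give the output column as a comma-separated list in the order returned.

flag, drop, high, high, ok, drop, drop, flag, flag

call_id=2: line < 4 AND duration_s <= 1496 → flag
call_id=3: line < 5 OR wait_s > 332 → drop
call_id=4: line < 7 → high
call_id=5: line < 7 → high
call_id=6: line < 2 AND wait_s <= 435 → ok
call_id=7: line < 5 OR wait_s > 332 → drop
call_id=8: line < 5 OR wait_s > 332 → drop
call_id=9: line < 4 AND duration_s <= 1496 → flag
call_id=10: line < 4 AND duration_s <= 1496 → flag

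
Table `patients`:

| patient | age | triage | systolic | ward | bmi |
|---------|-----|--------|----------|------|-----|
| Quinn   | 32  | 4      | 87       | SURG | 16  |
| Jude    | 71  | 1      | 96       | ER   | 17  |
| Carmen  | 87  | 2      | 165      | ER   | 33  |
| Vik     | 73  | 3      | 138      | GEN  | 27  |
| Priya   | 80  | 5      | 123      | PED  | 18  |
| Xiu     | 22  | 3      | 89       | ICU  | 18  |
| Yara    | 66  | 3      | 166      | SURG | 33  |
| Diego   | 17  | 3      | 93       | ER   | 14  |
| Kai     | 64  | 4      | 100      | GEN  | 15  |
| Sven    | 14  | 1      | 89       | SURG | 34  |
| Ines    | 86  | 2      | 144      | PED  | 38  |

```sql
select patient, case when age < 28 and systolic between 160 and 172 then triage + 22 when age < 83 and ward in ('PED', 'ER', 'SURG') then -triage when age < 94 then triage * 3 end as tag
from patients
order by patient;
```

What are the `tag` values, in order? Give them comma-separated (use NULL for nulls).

6, -3, 6, -1, 12, -5, -4, -1, 9, 9, -3

patient=Carmen: age < 94 → 6
patient=Diego: age < 83 and ward in ('PED', 'ER', 'SURG') → -3
patient=Ines: age < 94 → 6
patient=Jude: age < 83 and ward in ('PED', 'ER', 'SURG') → -1
patient=Kai: age < 94 → 12
patient=Priya: age < 83 and ward in ('PED', 'ER', 'SURG') → -5
patient=Quinn: age < 83 and ward in ('PED', 'ER', 'SURG') → -4
patient=Sven: age < 83 and ward in ('PED', 'ER', 'SURG') → -1
patient=Vik: age < 94 → 9
patient=Xiu: age < 94 → 9
patient=Yara: age < 83 and ward in ('PED', 'ER', 'SURG') → -3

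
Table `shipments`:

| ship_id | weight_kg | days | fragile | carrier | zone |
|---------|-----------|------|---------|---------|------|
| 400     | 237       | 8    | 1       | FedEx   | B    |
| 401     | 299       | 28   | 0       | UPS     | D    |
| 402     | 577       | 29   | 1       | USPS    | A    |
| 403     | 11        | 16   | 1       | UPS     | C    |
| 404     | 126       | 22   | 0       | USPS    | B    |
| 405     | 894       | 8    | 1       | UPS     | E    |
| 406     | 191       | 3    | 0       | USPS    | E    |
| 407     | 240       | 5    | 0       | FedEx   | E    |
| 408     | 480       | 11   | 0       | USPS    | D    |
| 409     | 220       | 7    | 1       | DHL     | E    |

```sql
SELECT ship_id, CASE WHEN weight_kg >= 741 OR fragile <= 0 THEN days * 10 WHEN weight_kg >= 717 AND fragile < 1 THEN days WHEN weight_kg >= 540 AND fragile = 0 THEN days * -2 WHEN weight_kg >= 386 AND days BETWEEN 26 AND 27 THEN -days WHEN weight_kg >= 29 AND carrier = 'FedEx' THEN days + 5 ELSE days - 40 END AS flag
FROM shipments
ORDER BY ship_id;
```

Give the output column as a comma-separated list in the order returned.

13, 280, -11, -24, 220, 80, 30, 50, 110, -33

ship_id=400: weight_kg >= 29 AND carrier = 'FedEx' → 13
ship_id=401: weight_kg >= 741 OR fragile <= 0 → 280
ship_id=402: ELSE → -11
ship_id=403: ELSE → -24
ship_id=404: weight_kg >= 741 OR fragile <= 0 → 220
ship_id=405: weight_kg >= 741 OR fragile <= 0 → 80
ship_id=406: weight_kg >= 741 OR fragile <= 0 → 30
ship_id=407: weight_kg >= 741 OR fragile <= 0 → 50
ship_id=408: weight_kg >= 741 OR fragile <= 0 → 110
ship_id=409: ELSE → -33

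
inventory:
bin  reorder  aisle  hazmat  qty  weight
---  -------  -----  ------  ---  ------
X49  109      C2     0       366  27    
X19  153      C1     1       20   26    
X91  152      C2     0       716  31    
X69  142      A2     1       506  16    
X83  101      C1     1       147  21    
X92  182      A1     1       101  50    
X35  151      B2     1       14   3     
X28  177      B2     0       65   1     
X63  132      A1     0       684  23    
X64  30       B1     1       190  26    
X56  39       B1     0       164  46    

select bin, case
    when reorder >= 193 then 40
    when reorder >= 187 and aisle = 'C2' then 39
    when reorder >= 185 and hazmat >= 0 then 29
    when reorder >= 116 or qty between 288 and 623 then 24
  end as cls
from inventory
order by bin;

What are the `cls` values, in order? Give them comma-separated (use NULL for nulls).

24, 24, 24, 24, NULL, 24, NULL, 24, NULL, 24, 24

bin=X19: reorder >= 116 or qty between 288 and 623 → 24
bin=X28: reorder >= 116 or qty between 288 and 623 → 24
bin=X35: reorder >= 116 or qty between 288 and 623 → 24
bin=X49: reorder >= 116 or qty between 288 and 623 → 24
bin=X56: (no match → NULL) → NULL
bin=X63: reorder >= 116 or qty between 288 and 623 → 24
bin=X64: (no match → NULL) → NULL
bin=X69: reorder >= 116 or qty between 288 and 623 → 24
bin=X83: (no match → NULL) → NULL
bin=X91: reorder >= 116 or qty between 288 and 623 → 24
bin=X92: reorder >= 116 or qty between 288 and 623 → 24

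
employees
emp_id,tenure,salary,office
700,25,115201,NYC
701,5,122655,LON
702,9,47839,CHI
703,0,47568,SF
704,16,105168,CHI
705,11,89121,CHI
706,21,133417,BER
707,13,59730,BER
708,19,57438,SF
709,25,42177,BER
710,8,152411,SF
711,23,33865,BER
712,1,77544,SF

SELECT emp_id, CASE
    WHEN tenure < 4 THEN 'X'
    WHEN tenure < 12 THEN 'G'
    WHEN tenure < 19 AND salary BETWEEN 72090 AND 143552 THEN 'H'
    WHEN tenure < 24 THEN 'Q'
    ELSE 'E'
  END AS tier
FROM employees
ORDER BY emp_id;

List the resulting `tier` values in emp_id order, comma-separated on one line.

emp_id=700: ELSE → E
emp_id=701: tenure < 12 → G
emp_id=702: tenure < 12 → G
emp_id=703: tenure < 4 → X
emp_id=704: tenure < 19 AND salary BETWEEN 72090 AND 143552 → H
emp_id=705: tenure < 12 → G
emp_id=706: tenure < 24 → Q
emp_id=707: tenure < 24 → Q
emp_id=708: tenure < 24 → Q
emp_id=709: ELSE → E
emp_id=710: tenure < 12 → G
emp_id=711: tenure < 24 → Q
emp_id=712: tenure < 4 → X

E, G, G, X, H, G, Q, Q, Q, E, G, Q, X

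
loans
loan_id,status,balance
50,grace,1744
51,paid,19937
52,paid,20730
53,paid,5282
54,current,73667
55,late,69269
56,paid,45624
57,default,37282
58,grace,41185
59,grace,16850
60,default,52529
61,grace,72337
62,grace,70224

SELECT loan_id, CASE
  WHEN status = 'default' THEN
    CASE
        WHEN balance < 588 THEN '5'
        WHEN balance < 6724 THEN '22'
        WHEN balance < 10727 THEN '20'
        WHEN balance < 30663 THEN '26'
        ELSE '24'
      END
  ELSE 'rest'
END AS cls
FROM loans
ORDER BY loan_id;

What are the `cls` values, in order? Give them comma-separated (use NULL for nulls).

rest, rest, rest, rest, rest, rest, rest, 24, rest, rest, 24, rest, rest

loan_id=50: status='grace' → outer ELSE → rest
loan_id=51: status='paid' → outer ELSE → rest
loan_id=52: status='paid' → outer ELSE → rest
loan_id=53: status='paid' → outer ELSE → rest
loan_id=54: status='current' → outer ELSE → rest
loan_id=55: status='late' → outer ELSE → rest
loan_id=56: status='paid' → outer ELSE → rest
loan_id=57: status='default' → inner[ELSE] → 24
loan_id=58: status='grace' → outer ELSE → rest
loan_id=59: status='grace' → outer ELSE → rest
loan_id=60: status='default' → inner[ELSE] → 24
loan_id=61: status='grace' → outer ELSE → rest
loan_id=62: status='grace' → outer ELSE → rest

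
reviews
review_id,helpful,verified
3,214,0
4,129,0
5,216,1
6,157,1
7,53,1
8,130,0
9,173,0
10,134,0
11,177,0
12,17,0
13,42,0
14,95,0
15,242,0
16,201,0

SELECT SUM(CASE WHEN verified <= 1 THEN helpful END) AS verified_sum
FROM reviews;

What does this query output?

review_id=3: ✓ → 214
review_id=4: ✓ → 129
review_id=5: ✓ → 216
review_id=6: ✓ → 157
review_id=7: ✓ → 53
review_id=8: ✓ → 130
review_id=9: ✓ → 173
review_id=10: ✓ → 134
review_id=11: ✓ → 177
review_id=12: ✓ → 17
review_id=13: ✓ → 42
review_id=14: ✓ → 95
review_id=15: ✓ → 242
review_id=16: ✓ → 201
verified_sum = 214 + 129 + 216 + 157 + 53 + 130 + 173 + 134 + 177 + 17 + 42 + 95 + 242 + 201 = 1980

1980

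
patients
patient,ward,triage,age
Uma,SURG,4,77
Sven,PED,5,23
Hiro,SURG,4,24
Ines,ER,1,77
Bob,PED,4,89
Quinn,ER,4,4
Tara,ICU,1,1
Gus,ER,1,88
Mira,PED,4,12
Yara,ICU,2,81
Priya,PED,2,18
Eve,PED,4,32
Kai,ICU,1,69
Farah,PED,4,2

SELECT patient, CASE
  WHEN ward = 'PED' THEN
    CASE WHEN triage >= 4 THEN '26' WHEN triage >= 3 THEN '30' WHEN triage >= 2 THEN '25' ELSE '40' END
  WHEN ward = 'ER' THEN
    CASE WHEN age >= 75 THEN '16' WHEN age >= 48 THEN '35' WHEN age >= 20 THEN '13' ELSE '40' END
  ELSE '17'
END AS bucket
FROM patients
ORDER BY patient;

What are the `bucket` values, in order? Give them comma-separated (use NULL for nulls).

26, 26, 26, 16, 17, 16, 17, 26, 25, 40, 26, 17, 17, 17

patient=Bob: ward='PED' → inner[triage >= 4] → 26
patient=Eve: ward='PED' → inner[triage >= 4] → 26
patient=Farah: ward='PED' → inner[triage >= 4] → 26
patient=Gus: ward='ER' → inner[age >= 75] → 16
patient=Hiro: ward='SURG' → outer ELSE → 17
patient=Ines: ward='ER' → inner[age >= 75] → 16
patient=Kai: ward='ICU' → outer ELSE → 17
patient=Mira: ward='PED' → inner[triage >= 4] → 26
patient=Priya: ward='PED' → inner[triage >= 2] → 25
patient=Quinn: ward='ER' → inner[ELSE] → 40
patient=Sven: ward='PED' → inner[triage >= 4] → 26
patient=Tara: ward='ICU' → outer ELSE → 17
patient=Uma: ward='SURG' → outer ELSE → 17
patient=Yara: ward='ICU' → outer ELSE → 17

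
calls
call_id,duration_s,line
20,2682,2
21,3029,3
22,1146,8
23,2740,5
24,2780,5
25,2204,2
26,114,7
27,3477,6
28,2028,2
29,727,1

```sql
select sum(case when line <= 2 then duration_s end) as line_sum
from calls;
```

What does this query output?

call_id=20: ✓ → 2682
call_id=21: ✗
call_id=22: ✗
call_id=23: ✗
call_id=24: ✗
call_id=25: ✓ → 2204
call_id=26: ✗
call_id=27: ✗
call_id=28: ✓ → 2028
call_id=29: ✓ → 727
line_sum = 2682 + 2204 + 2028 + 727 = 7641

7641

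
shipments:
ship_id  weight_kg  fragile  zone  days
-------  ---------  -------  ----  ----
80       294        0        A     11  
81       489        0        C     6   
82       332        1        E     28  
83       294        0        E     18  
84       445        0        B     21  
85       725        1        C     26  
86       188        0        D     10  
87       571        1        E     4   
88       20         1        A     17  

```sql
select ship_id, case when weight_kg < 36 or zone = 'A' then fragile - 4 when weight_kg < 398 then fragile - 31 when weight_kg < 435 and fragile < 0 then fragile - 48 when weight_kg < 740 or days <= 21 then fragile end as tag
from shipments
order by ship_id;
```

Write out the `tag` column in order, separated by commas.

ship_id=80: weight_kg < 36 or zone = 'A' → -4
ship_id=81: weight_kg < 740 or days <= 21 → 0
ship_id=82: weight_kg < 398 → -30
ship_id=83: weight_kg < 398 → -31
ship_id=84: weight_kg < 740 or days <= 21 → 0
ship_id=85: weight_kg < 740 or days <= 21 → 1
ship_id=86: weight_kg < 398 → -31
ship_id=87: weight_kg < 740 or days <= 21 → 1
ship_id=88: weight_kg < 36 or zone = 'A' → -3

-4, 0, -30, -31, 0, 1, -31, 1, -3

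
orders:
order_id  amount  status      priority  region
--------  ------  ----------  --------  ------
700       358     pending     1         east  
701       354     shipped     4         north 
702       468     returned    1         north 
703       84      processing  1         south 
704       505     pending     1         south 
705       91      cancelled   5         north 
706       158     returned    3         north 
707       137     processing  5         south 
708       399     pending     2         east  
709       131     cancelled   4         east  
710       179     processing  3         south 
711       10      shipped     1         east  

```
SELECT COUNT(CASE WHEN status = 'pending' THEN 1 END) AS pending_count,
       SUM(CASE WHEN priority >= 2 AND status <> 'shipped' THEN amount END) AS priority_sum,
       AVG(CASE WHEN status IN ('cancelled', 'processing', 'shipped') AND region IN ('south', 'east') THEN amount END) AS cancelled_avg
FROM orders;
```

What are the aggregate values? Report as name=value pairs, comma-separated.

pending_count=3, priority_sum=1095, cancelled_avg=108.2

[pending_count: status = 'pending']
order_id=700: ✓ → 1
order_id=701: ✗
order_id=702: ✗
order_id=703: ✗
order_id=704: ✓ → 1
order_id=705: ✗
order_id=706: ✗
order_id=707: ✗
order_id=708: ✓ → 1
order_id=709: ✗
order_id=710: ✗
order_id=711: ✗
pending_count = COUNT(1, 1, 1) = 3
—
[priority_sum: priority >= 2 AND status <> 'shipped']
order_id=700: ✗
order_id=701: ✗
order_id=702: ✗
order_id=703: ✗
order_id=704: ✗
order_id=705: ✓ → 91
order_id=706: ✓ → 158
order_id=707: ✓ → 137
order_id=708: ✓ → 399
order_id=709: ✓ → 131
order_id=710: ✓ → 179
order_id=711: ✗
priority_sum = 91 + 158 + 137 + 399 + 131 + 179 = 1095
—
[cancelled_avg: status IN ('cancelled', 'processing', 'shipped') AND region IN ('south', 'east')]
order_id=700: ✗
order_id=701: ✗
order_id=702: ✗
order_id=703: ✓ → 84
order_id=704: ✗
order_id=705: ✗
order_id=706: ✗
order_id=707: ✓ → 137
order_id=708: ✗
order_id=709: ✓ → 131
order_id=710: ✓ → 179
order_id=711: ✓ → 10
cancelled_avg = (84 + 137 + 131 + 179 + 10) / 5 = 108.2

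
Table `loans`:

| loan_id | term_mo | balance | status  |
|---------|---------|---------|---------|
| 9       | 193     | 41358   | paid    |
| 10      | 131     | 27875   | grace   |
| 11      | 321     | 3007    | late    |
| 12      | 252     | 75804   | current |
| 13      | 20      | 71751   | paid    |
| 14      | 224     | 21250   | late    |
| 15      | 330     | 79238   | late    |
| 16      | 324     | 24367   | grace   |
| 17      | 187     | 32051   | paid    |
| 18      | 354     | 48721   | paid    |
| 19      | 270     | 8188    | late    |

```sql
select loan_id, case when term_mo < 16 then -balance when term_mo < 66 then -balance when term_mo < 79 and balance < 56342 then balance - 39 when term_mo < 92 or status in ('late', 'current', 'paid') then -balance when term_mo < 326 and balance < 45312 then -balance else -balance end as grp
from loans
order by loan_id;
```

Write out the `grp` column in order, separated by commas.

loan_id=9: term_mo < 92 or status in ('late', 'current', 'paid') → -41358
loan_id=10: term_mo < 326 and balance < 45312 → -27875
loan_id=11: term_mo < 92 or status in ('late', 'current', 'paid') → -3007
loan_id=12: term_mo < 92 or status in ('late', 'current', 'paid') → -75804
loan_id=13: term_mo < 66 → -71751
loan_id=14: term_mo < 92 or status in ('late', 'current', 'paid') → -21250
loan_id=15: term_mo < 92 or status in ('late', 'current', 'paid') → -79238
loan_id=16: term_mo < 326 and balance < 45312 → -24367
loan_id=17: term_mo < 92 or status in ('late', 'current', 'paid') → -32051
loan_id=18: term_mo < 92 or status in ('late', 'current', 'paid') → -48721
loan_id=19: term_mo < 92 or status in ('late', 'current', 'paid') → -8188

-41358, -27875, -3007, -75804, -71751, -21250, -79238, -24367, -32051, -48721, -8188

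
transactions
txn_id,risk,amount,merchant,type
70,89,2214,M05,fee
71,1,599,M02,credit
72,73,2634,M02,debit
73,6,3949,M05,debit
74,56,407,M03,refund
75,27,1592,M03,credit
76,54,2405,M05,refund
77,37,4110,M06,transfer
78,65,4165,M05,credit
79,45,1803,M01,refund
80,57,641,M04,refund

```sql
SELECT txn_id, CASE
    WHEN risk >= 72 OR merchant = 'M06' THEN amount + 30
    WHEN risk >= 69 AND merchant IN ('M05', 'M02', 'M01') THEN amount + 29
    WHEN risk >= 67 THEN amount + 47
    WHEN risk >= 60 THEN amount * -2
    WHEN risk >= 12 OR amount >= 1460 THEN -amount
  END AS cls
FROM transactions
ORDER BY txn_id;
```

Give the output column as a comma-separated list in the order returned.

txn_id=70: risk >= 72 OR merchant = 'M06' → 2244
txn_id=71: (no match → NULL) → NULL
txn_id=72: risk >= 72 OR merchant = 'M06' → 2664
txn_id=73: risk >= 12 OR amount >= 1460 → -3949
txn_id=74: risk >= 12 OR amount >= 1460 → -407
txn_id=75: risk >= 12 OR amount >= 1460 → -1592
txn_id=76: risk >= 12 OR amount >= 1460 → -2405
txn_id=77: risk >= 72 OR merchant = 'M06' → 4140
txn_id=78: risk >= 60 → -8330
txn_id=79: risk >= 12 OR amount >= 1460 → -1803
txn_id=80: risk >= 12 OR amount >= 1460 → -641

2244, NULL, 2664, -3949, -407, -1592, -2405, 4140, -8330, -1803, -641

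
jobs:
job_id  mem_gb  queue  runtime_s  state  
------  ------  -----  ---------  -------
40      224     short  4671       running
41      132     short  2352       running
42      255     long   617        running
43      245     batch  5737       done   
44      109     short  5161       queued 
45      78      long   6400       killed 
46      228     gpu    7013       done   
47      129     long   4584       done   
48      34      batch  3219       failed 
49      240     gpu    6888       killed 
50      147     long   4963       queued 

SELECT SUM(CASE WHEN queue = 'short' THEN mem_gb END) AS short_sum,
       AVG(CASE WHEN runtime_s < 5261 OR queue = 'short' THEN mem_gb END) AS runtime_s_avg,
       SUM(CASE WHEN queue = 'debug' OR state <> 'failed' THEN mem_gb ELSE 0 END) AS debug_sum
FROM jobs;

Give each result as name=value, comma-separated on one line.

[short_sum: queue = 'short']
job_id=40: ✓ → 224
job_id=41: ✓ → 132
job_id=42: ✗
job_id=43: ✗
job_id=44: ✓ → 109
job_id=45: ✗
job_id=46: ✗
job_id=47: ✗
job_id=48: ✗
job_id=49: ✗
job_id=50: ✗
short_sum = 224 + 132 + 109 = 465
—
[runtime_s_avg: runtime_s < 5261 OR queue = 'short']
job_id=40: ✓ → 224
job_id=41: ✓ → 132
job_id=42: ✓ → 255
job_id=43: ✗
job_id=44: ✓ → 109
job_id=45: ✗
job_id=46: ✗
job_id=47: ✓ → 129
job_id=48: ✓ → 34
job_id=49: ✗
job_id=50: ✓ → 147
runtime_s_avg = (224 + 132 + 255 + 109 + 129 + 34 + 147) / 7 = 147.1428571429
—
[debug_sum: queue = 'debug' OR state <> 'failed']
job_id=40: ✓ → 224
job_id=41: ✓ → 132
job_id=42: ✓ → 255
job_id=43: ✓ → 245
job_id=44: ✓ → 109
job_id=45: ✓ → 78
job_id=46: ✓ → 228
job_id=47: ✓ → 129
job_id=48: ✗
job_id=49: ✓ → 240
job_id=50: ✓ → 147
debug_sum = 224 + 132 + 255 + 245 + 109 + 78 + 228 + 129 + 240 + 147 = 1787

short_sum=465, runtime_s_avg=147.1428571429, debug_sum=1787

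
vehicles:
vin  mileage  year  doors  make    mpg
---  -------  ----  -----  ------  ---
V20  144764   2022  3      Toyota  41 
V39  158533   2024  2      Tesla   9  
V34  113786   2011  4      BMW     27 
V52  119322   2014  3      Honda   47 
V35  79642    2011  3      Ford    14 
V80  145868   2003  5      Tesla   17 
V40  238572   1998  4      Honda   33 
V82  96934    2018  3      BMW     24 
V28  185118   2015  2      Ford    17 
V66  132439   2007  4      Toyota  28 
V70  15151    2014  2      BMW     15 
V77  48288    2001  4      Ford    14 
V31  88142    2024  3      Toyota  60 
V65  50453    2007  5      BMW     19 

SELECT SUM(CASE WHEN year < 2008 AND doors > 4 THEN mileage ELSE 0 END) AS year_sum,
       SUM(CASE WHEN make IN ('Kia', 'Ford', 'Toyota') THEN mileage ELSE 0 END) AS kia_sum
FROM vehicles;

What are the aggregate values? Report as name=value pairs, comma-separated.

[year_sum: year < 2008 AND doors > 4]
vin=V20: ✗
vin=V39: ✗
vin=V34: ✗
vin=V52: ✗
vin=V35: ✗
vin=V80: ✓ → 145868
vin=V40: ✗
vin=V82: ✗
vin=V28: ✗
vin=V66: ✗
vin=V70: ✗
vin=V77: ✗
vin=V31: ✗
vin=V65: ✓ → 50453
year_sum = 145868 + 50453 = 196321
—
[kia_sum: make IN ('Kia', 'Ford', 'Toyota')]
vin=V20: ✓ → 144764
vin=V39: ✗
vin=V34: ✗
vin=V52: ✗
vin=V35: ✓ → 79642
vin=V80: ✗
vin=V40: ✗
vin=V82: ✗
vin=V28: ✓ → 185118
vin=V66: ✓ → 132439
vin=V70: ✗
vin=V77: ✓ → 48288
vin=V31: ✓ → 88142
vin=V65: ✗
kia_sum = 144764 + 79642 + 185118 + 132439 + 48288 + 88142 = 678393

year_sum=196321, kia_sum=678393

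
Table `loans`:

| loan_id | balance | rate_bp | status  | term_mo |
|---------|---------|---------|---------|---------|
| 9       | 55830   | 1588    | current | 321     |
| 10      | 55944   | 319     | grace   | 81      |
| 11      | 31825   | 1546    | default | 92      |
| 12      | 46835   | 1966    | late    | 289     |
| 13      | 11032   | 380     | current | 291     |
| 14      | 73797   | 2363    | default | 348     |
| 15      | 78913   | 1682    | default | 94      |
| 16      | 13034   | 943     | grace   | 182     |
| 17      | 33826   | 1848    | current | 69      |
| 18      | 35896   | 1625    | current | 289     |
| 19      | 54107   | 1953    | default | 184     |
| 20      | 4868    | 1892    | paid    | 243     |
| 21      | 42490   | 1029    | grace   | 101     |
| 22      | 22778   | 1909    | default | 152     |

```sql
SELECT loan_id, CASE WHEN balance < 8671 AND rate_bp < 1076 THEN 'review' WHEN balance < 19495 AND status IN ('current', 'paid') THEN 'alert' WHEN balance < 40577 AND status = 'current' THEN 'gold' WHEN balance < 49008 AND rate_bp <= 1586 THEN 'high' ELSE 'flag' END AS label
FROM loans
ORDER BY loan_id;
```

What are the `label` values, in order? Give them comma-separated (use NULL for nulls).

loan_id=9: ELSE → flag
loan_id=10: ELSE → flag
loan_id=11: balance < 49008 AND rate_bp <= 1586 → high
loan_id=12: ELSE → flag
loan_id=13: balance < 19495 AND status IN ('current', 'paid') → alert
loan_id=14: ELSE → flag
loan_id=15: ELSE → flag
loan_id=16: balance < 49008 AND rate_bp <= 1586 → high
loan_id=17: balance < 40577 AND status = 'current' → gold
loan_id=18: balance < 40577 AND status = 'current' → gold
loan_id=19: ELSE → flag
loan_id=20: balance < 19495 AND status IN ('current', 'paid') → alert
loan_id=21: balance < 49008 AND rate_bp <= 1586 → high
loan_id=22: ELSE → flag

flag, flag, high, flag, alert, flag, flag, high, gold, gold, flag, alert, high, flag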